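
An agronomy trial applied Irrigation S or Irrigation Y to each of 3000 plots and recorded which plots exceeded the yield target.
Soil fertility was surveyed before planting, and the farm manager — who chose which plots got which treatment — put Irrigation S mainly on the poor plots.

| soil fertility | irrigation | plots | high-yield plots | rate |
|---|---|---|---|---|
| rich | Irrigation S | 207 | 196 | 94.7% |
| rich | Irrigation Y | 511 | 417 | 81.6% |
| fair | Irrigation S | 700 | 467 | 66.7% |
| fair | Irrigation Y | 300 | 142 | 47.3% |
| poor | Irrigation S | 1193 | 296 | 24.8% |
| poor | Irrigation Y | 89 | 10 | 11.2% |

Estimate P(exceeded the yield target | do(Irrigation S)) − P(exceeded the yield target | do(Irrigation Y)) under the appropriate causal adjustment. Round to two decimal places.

+0.15

Irrigation S is higher inside every soil fertility stratum but Irrigation Y is higher in aggregate. Whether to stratify depends on how soil fertility relates to the irrigation.
Nothing the irrigation does changes soil fertility; the imbalance is an allocation artefact. With soil fertility also predicting the outcome, the pooled figure is confounded, and the within-stratum comparison is the causal one.
Adjusting over the population distribution of soil fertility: 0.239·(0.947−0.816) + 0.333·(0.667−0.473) + 0.427·(0.248−0.112) = +0.154.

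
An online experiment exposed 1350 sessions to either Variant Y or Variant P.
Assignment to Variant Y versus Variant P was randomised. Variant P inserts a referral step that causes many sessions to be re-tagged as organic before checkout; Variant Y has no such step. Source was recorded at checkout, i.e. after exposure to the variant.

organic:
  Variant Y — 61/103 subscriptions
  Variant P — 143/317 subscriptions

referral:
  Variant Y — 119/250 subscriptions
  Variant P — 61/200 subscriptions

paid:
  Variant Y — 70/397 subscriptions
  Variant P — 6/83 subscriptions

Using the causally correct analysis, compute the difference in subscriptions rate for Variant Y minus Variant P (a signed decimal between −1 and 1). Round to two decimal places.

The stratified and pooled comparisons disagree (Variant Y wins within each traffic source; Variant P wins overall), so the answer turns on the causal role of traffic source.
Traffic source is downstream of the variant. One should not condition on a consequence of treatment, so the overall rates are the right comparison.
The causal difference is the pooled difference: 0.333 − 0.350 = -0.017.

-0.02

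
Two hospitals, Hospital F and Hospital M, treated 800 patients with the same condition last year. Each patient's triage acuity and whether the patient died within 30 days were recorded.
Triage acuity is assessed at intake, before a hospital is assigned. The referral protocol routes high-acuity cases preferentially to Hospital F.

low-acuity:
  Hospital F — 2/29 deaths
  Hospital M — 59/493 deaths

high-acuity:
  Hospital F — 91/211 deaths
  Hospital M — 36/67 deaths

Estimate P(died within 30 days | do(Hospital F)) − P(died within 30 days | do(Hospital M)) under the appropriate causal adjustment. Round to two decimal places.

Within every triage acuity level Hospital F has the lower rate, yet pooled Hospital M does — Simpson's reversal.
The imbalance in triage acuity arose from how patients were allocated, not from anything the hospital did; and triage acuity independently affects the outcome. The pooled gap is confounded — condition on triage acuity.
Adjusting over the population distribution of triage acuity: 0.652·(0.069−0.120) + 0.347·(0.431−0.537) = -0.070.

-0.07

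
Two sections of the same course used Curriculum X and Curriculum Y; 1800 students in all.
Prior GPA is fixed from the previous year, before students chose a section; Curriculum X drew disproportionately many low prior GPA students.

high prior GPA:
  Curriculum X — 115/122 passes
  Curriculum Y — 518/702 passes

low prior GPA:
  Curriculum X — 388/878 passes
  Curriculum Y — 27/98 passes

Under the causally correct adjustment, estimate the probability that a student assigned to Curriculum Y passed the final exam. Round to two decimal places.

0.49

Prior GPA band satisfies the back-door criterion: it is not a descendant of the teaching method, and it blocks the spurious path from teaching method to outcome. Adjusting for it (i.e., using the within-prior GPA band rates) gives the causal effect.
Standardising Curriculum Y to the population prior GPA band mix: 0.458·518/702 + 0.542·27/98 = 0.487.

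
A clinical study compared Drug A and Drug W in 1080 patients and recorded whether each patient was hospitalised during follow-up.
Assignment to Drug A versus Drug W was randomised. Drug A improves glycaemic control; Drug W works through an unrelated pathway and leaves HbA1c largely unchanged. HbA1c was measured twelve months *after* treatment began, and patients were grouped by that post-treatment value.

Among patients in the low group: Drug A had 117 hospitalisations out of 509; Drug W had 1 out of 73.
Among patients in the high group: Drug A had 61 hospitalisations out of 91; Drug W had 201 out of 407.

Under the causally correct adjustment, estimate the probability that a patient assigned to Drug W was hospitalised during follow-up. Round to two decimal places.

HbA1c here is a post-treatment variable shaped by the drug; conditioning on it would introduce bias rather than remove it. The overall comparison is the causal one.
So P(outcome | do(Drug W)) is just the pooled rate for Drug W: 202/480 = 0.421.

0.42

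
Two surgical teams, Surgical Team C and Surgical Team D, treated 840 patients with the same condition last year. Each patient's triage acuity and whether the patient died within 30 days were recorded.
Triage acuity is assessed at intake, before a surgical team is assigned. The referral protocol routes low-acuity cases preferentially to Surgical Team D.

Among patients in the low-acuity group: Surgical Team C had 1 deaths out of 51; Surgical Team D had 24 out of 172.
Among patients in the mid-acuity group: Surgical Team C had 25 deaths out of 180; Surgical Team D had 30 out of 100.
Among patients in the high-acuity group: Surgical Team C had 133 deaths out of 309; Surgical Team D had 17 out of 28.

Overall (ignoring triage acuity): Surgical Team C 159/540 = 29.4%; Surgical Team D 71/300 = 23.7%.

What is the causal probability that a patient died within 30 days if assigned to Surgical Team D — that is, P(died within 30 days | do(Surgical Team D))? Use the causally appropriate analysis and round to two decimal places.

Triage acuity satisfies the back-door criterion: it is not a descendant of the surgical team, and it blocks the spurious path from surgical team to outcome. Adjusting for it (i.e., using the within-triage acuity rates) gives the causal effect.
Standardising Surgical Team D to the population triage acuity mix: 0.265·24/172 + 0.333·30/100 + 0.401·17/28 = 0.381.

0.38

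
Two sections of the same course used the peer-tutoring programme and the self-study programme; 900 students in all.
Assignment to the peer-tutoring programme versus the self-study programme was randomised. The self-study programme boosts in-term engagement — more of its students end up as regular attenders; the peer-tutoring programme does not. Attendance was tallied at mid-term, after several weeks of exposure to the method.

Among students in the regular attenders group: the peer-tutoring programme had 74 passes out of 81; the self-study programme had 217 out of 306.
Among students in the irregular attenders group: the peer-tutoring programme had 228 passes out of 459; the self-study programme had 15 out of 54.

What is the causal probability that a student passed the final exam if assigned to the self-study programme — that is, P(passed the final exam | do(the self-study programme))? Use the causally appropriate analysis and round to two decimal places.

The mid-term attendance-specific comparison favours the peer-tutoring programme throughout, but the pooled figures favour the self-study programme. The question is whether to condition on mid-term attendance.
Mid-term attendance lies on the pathway teaching method → mid-term attendance → outcome, so adjusting for it blocks the indirect effect. For the total causal effect of teaching method, use the unadjusted pooled rates.
So P(outcome | do(the self-study programme)) is just the pooled rate for the self-study programme: 232/360 = 0.644.

0.64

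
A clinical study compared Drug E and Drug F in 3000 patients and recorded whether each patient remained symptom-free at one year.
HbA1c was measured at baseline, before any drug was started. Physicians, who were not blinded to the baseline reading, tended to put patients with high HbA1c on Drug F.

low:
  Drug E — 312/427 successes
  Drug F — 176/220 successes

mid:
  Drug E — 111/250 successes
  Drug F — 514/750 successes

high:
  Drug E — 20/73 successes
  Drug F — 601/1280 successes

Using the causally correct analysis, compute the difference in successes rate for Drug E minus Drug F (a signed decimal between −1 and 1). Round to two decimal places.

-0.18

Drug F is higher inside every HbA1c stratum but Drug E is higher in aggregate. Whether to stratify depends on how HbA1c relates to the drug.
HbA1c differs across drugs for reasons unrelated to any effect of the drug itself, and it separately predicts the outcome — a classic confounder. We must compare within HbA1c levels.
Adjusting over the population distribution of HbA1c: 0.216·(0.731−0.800) + 0.333·(0.444−0.685) + 0.451·(0.274−0.470) = -0.184.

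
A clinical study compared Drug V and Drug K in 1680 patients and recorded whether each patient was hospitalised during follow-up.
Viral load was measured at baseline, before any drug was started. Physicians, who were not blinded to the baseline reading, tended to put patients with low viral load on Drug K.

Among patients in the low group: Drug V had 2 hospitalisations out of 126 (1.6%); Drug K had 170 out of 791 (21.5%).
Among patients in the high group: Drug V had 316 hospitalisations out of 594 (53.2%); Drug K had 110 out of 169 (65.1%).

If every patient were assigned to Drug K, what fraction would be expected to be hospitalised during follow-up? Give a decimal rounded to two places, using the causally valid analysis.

The viral load-specific comparison favours Drug V throughout, but the pooled figures favour Drug K. The question is whether to condition on viral load.
Since viral load is a pre-existing factor (not a product of the drug) and it affects the outcome on its own, it is a confounder. The stratified rates, not the pooled rate, identify the causal effect.
Standardising Drug K to the population viral load mix: 0.546·170/791 + 0.454·110/169 = 0.413.

0.41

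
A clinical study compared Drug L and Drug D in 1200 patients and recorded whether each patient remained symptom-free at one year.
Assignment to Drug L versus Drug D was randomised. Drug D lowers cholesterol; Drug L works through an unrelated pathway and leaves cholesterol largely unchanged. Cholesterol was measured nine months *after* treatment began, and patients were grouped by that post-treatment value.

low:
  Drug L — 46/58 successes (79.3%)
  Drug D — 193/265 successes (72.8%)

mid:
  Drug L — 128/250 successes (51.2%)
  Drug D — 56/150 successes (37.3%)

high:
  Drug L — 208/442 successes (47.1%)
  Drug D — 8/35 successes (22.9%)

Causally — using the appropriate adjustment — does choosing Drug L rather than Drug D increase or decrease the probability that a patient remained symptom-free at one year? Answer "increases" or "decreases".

decreases

The stratified and pooled comparisons disagree (Drug L wins within each cholesterol; Drug D wins overall), so the answer turns on the causal role of cholesterol.
Cholesterol is downstream of the drug. One should not condition on a consequence of treatment, so the overall rates are the right comparison.
Pooled: Drug L 50.9% vs Drug D 57.1%; Drug D is higher overall.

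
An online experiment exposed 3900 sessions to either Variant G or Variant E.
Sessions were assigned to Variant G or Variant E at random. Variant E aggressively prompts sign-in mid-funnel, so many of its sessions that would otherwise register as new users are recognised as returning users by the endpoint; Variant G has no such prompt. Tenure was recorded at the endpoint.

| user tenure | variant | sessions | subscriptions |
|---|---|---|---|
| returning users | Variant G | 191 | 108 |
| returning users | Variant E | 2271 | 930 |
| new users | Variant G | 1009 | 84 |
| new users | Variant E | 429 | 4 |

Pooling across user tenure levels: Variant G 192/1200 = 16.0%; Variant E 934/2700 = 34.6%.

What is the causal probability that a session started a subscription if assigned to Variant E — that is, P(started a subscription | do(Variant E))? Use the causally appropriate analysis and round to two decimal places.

Within every user tenure level Variant G has the higher rate, yet pooled Variant E does — Simpson's reversal.
User tenure is downstream of the variant. One should not condition on a consequence of treatment, so the overall rates are the right comparison.
So P(outcome | do(Variant E)) is just the pooled rate for Variant E: 934/2700 = 0.346.

0.35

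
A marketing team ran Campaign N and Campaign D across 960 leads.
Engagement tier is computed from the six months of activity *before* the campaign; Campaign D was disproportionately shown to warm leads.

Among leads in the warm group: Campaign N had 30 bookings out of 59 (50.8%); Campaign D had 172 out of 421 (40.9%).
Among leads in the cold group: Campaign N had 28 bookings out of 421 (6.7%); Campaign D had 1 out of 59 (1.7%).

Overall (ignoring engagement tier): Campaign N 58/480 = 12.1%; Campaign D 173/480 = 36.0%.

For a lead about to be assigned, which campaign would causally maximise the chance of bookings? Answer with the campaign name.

The imbalance in engagement tier arose from how leads were allocated, not from anything the campaign did; and engagement tier independently affects the outcome. The pooled gap is confounded — condition on engagement tier.
Within each level — warm: 50.8% vs 40.9%; cold: 6.7% vs 1.7% — Campaign N is higher every time.

Campaign N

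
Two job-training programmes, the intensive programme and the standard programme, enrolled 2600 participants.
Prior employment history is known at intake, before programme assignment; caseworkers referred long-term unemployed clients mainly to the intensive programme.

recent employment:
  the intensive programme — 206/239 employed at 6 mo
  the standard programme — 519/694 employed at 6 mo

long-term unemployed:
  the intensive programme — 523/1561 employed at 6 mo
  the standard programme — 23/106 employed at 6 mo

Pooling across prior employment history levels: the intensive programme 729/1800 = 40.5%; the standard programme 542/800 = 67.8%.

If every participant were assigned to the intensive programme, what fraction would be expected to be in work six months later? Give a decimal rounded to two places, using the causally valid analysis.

Prior employment history differs across programmes for reasons unrelated to any effect of the programme itself, and it separately predicts the outcome — a classic confounder. We must compare within prior employment history levels.
Standardising the intensive programme to the population prior employment history mix: 0.359·206/239 + 0.641·523/1561 = 0.524.

0.52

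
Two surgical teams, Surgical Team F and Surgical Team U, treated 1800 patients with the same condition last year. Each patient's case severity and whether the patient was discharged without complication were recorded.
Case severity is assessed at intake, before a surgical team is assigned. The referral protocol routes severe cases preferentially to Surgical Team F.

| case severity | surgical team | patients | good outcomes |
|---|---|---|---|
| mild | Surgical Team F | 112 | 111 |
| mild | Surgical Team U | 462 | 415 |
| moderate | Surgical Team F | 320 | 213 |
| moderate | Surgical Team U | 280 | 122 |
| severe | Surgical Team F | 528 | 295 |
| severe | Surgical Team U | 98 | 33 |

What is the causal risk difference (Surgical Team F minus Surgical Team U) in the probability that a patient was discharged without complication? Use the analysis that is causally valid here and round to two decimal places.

+0.18

Case severity is set before the surgical team has any effect — it is not caused by the surgical team — and it independently drives the outcome. That makes it a confounder, so the causal comparison is within case severity levels.
Adjusting over the population distribution of case severity: 0.319·(0.991−0.898) + 0.333·(0.666−0.436) + 0.348·(0.559−0.337) = +0.183.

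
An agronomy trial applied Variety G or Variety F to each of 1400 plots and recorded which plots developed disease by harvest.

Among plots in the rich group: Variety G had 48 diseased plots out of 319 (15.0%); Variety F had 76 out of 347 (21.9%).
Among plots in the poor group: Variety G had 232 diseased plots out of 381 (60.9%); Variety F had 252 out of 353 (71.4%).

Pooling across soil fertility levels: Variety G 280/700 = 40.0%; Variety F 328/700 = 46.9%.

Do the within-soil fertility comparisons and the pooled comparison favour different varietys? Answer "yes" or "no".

Within each soil fertility level (rich 15.0% vs 21.9%; poor 60.9% vs 71.4%), Variety G has the lower rate every time. Pooled: 40.0% vs 46.9% — Variety G has the lower rate overall. They agree.

no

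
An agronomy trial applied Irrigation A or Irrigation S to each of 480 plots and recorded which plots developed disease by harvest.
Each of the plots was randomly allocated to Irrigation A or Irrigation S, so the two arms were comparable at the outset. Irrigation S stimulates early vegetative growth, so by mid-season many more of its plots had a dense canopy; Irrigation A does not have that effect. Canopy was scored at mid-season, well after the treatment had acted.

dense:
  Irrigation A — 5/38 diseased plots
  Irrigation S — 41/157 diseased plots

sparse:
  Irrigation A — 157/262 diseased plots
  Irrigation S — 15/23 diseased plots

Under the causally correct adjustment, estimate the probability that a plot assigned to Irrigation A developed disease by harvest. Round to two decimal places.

Mid-season canopy is downstream of the irrigation. One should not condition on a consequence of treatment, so the overall rates are the right comparison.
So P(outcome | do(Irrigation A)) is just the pooled rate for Irrigation A: 162/300 = 0.540.

0.54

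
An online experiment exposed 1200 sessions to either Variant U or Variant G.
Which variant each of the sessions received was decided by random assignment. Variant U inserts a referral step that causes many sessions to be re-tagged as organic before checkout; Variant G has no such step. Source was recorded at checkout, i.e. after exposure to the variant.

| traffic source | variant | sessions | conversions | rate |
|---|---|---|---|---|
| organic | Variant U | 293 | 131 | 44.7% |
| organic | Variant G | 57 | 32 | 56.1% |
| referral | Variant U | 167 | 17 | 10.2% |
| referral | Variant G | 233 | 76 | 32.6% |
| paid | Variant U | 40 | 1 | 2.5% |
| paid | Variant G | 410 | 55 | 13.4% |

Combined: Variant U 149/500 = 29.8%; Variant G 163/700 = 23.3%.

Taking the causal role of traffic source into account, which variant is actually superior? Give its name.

Variant U

Traffic source lies on the pathway variant → traffic source → outcome, so adjusting for it blocks the indirect effect. For the total causal effect of variant, use the unadjusted pooled rates.
Pooled: Variant U 29.8% vs Variant G 23.3%; Variant U is higher overall.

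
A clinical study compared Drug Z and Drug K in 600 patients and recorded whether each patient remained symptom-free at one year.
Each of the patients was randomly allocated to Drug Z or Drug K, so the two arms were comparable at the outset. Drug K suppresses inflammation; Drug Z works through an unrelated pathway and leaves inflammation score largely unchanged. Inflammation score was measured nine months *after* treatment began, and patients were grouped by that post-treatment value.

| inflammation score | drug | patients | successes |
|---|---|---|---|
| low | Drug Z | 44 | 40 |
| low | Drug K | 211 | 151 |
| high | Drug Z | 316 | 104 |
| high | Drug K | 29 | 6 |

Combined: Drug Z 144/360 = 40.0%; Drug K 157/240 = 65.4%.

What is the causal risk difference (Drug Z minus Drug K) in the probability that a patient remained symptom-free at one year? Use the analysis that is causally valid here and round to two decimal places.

The inflammation score-specific comparison favours Drug Z throughout, but the pooled figures favour Drug K. The question is whether to condition on inflammation score.
Because the drug influences inflammation score, inflammation score is a post-treatment mediator, not a confounder. Stratifying on it would bias the estimate; the causal effect is the crude pooled difference.
The causal difference is the pooled difference: 0.400 − 0.654 = -0.254.

-0.25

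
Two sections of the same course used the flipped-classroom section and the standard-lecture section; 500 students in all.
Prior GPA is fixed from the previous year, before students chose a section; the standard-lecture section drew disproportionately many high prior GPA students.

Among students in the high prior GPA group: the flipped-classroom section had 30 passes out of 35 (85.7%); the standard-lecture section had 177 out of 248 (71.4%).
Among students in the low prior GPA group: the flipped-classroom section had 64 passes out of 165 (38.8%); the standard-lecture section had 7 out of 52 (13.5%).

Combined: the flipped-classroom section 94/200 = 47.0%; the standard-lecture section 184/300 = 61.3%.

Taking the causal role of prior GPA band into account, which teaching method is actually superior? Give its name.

Within every prior GPA band level the flipped-classroom section has the higher rate, yet pooled the standard-lecture section does — Simpson's reversal.
Prior GPA band differs across teaching methods for reasons unrelated to any effect of the teaching method itself, and it separately predicts the outcome — a classic confounder. We must compare within prior GPA band levels.
Within each level — high prior GPA: 85.7% vs 71.4%; low prior GPA: 38.8% vs 13.5% — the flipped-classroom section is higher every time.

the flipped-classroom section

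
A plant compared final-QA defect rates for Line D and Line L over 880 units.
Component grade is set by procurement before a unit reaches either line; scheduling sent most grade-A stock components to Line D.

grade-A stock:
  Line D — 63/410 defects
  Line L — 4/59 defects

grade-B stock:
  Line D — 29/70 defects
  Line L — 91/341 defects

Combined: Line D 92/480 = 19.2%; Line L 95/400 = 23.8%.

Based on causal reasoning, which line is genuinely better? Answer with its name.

The stratified and pooled comparisons disagree (Line L wins within each component grade; Line D wins overall), so the answer turns on the causal role of component grade.
Since component grade is a pre-existing factor (not a product of the line) and it affects the outcome on its own, it is a confounder. The stratified rates, not the pooled rate, identify the causal effect.
Within each level — grade-A stock: 15.4% vs 6.8%; grade-B stock: 41.4% vs 26.7% — Line L is lower every time.

Line L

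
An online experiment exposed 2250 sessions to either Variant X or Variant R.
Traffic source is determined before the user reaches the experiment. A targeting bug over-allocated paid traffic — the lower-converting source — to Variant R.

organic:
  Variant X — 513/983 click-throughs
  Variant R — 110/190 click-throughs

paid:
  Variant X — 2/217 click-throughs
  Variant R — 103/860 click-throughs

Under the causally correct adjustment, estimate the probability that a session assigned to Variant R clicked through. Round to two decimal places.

0.36

Traffic source satisfies the back-door criterion: it is not a descendant of the variant, and it blocks the spurious path from variant to outcome. Adjusting for it (i.e., using the within-traffic source rates) gives the causal effect.
Standardising Variant R to the population traffic source mix: 0.521·110/190 + 0.479·103/860 = 0.359.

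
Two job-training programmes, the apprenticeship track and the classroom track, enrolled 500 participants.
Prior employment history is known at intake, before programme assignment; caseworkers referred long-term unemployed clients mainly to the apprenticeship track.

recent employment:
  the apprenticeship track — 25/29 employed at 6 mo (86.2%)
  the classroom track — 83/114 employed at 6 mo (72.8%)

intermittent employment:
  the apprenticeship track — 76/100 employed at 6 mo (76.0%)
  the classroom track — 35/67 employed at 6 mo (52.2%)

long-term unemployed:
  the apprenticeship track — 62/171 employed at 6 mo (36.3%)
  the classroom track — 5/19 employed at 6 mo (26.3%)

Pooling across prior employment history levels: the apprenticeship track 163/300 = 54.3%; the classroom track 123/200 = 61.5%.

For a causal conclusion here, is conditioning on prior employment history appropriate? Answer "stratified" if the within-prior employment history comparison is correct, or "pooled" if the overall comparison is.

The stratified and pooled comparisons disagree (the apprenticeship track wins within each prior employment history; the classroom track wins overall), so the answer turns on the causal role of prior employment history.
The imbalance in prior employment history arose from how participants were allocated, not from anything the programme did; and prior employment history independently affects the outcome. The pooled gap is confounded — condition on prior employment history.
Within each level — recent employment: 86.2% vs 72.8%; intermittent employment: 76.0% vs 52.2%; long-term unemployed: 36.3% vs 26.3% — the apprenticeship track is higher every time.

stratified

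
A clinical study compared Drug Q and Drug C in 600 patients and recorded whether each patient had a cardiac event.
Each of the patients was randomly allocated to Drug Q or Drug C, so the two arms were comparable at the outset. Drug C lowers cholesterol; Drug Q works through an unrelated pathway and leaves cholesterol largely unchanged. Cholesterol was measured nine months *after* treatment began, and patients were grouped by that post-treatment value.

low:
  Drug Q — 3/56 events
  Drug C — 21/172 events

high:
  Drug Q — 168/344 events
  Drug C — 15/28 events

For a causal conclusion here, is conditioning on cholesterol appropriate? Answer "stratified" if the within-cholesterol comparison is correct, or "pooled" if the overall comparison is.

pooled

The stratified and pooled comparisons disagree (Drug Q wins within each cholesterol; Drug C wins overall), so the answer turns on the causal role of cholesterol.
Cholesterol lies on the pathway drug → cholesterol → outcome, so adjusting for it blocks the indirect effect. For the total causal effect of drug, use the unadjusted pooled rates.
Pooled: Drug Q 42.8% vs Drug C 18.0%; Drug C is lower overall.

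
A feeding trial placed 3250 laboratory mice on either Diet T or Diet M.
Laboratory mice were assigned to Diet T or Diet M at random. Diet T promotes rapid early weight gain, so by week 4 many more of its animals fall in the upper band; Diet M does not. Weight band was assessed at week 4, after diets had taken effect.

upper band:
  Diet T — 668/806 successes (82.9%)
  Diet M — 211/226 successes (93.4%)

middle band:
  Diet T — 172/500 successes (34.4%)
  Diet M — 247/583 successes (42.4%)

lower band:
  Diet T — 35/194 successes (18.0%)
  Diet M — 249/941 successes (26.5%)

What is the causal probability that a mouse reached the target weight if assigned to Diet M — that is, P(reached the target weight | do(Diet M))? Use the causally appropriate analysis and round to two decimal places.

Within every week-4 weight band level Diet M has the higher rate, yet pooled Diet T does — Simpson's reversal.
Week-4 weight band is recorded after the diet and is itself shifted by it — it sits on the causal path from diet to outcome. Conditioning on a mediator would strip out part of the effect we want; the pooled comparison gives the total causal effect.
So P(outcome | do(Diet M)) is just the pooled rate for Diet M: 707/1750 = 0.404.

0.40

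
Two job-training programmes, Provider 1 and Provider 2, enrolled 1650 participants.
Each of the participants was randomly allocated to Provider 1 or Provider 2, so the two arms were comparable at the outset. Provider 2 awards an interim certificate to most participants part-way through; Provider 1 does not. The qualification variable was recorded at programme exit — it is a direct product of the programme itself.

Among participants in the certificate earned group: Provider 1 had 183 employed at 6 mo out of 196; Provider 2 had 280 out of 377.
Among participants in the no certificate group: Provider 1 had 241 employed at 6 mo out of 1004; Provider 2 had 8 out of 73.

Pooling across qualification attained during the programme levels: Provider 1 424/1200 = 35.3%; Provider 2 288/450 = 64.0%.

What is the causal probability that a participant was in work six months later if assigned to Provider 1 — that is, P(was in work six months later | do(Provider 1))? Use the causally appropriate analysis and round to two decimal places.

Within every qualification attained during the programme level Provider 1 has the higher rate, yet pooled Provider 2 does — Simpson's reversal.
Qualification attained during the programme here is a post-treatment variable shaped by the programme; conditioning on it would introduce bias rather than remove it. The overall comparison is the causal one.
So P(outcome | do(Provider 1)) is just the pooled rate for Provider 1: 424/1200 = 0.353.

0.35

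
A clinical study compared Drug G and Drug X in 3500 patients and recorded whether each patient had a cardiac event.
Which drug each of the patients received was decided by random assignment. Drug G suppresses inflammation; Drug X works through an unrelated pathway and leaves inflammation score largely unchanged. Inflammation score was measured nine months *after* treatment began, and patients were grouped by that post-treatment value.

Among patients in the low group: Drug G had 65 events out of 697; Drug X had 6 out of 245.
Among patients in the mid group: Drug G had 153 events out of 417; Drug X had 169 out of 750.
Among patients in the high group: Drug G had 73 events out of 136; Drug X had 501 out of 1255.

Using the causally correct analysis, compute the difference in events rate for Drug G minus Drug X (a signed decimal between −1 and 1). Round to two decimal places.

-0.07

Inflammation score is downstream of the drug. One should not condition on a consequence of treatment, so the overall rates are the right comparison.
The causal difference is the pooled difference: 0.233 − 0.300 = -0.068.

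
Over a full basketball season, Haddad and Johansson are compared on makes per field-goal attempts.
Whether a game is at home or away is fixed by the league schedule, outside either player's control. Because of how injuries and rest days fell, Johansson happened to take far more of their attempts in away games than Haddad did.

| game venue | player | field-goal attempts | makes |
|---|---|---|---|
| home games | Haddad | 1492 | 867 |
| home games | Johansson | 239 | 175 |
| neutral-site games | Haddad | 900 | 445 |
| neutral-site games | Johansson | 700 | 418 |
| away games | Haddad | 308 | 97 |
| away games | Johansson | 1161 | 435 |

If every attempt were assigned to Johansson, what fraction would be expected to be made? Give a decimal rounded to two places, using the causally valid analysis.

Game venue is set before the player has any effect — it is not caused by the player — and it independently drives the outcome. That makes it a confounder, so the causal comparison is within game venue levels.
Standardising Johansson to the population game venue mix: 0.361·175/239 + 0.333·418/700 + 0.306·435/1161 = 0.578.

0.58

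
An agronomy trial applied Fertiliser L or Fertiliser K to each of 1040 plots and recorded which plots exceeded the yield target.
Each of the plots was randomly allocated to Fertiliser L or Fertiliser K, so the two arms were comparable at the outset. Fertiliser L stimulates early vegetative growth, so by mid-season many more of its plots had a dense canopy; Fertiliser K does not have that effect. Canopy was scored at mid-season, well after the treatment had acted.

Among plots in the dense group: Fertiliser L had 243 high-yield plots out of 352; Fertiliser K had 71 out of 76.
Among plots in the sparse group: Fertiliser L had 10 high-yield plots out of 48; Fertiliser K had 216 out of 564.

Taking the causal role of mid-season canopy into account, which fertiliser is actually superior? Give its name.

Fertiliser L

Fertiliser K is higher inside every mid-season canopy stratum but Fertiliser L is higher in aggregate. Whether to stratify depends on how mid-season canopy relates to the fertiliser.
Mid-season canopy lies on the pathway fertiliser → mid-season canopy → outcome, so adjusting for it blocks the indirect effect. For the total causal effect of fertiliser, use the unadjusted pooled rates.
Pooled: Fertiliser L 63.2% vs Fertiliser K 44.8%; Fertiliser L is higher overall.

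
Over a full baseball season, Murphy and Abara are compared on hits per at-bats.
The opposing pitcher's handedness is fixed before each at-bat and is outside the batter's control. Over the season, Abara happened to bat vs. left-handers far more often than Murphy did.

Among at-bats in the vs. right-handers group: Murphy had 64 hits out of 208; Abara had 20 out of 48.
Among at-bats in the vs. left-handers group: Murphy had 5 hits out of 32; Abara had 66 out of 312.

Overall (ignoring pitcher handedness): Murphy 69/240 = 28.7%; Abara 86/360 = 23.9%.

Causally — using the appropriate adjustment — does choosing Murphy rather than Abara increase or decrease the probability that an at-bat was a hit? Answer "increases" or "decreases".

Pitcher handedness differs across players for reasons unrelated to any effect of the player itself, and it separately predicts the outcome — a classic confounder. We must compare within pitcher handedness levels.
Within each level — vs. right-handers: 30.8% vs 41.7%; vs. left-handers: 15.6% vs 21.2% — Abara is higher every time.

decreases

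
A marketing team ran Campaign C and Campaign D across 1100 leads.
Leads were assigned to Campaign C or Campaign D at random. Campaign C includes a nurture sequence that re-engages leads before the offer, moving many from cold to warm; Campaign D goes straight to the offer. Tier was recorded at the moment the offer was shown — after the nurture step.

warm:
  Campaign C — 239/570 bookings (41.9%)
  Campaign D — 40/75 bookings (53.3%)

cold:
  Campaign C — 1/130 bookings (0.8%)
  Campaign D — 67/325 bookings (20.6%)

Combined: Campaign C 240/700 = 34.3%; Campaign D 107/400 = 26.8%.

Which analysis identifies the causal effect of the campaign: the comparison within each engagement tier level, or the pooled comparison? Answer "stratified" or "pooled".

Engagement tier lies on the pathway campaign → engagement tier → outcome, so adjusting for it blocks the indirect effect. For the total causal effect of campaign, use the unadjusted pooled rates.
Pooled: Campaign C 34.3% vs Campaign D 26.8%; Campaign C is higher overall.

pooled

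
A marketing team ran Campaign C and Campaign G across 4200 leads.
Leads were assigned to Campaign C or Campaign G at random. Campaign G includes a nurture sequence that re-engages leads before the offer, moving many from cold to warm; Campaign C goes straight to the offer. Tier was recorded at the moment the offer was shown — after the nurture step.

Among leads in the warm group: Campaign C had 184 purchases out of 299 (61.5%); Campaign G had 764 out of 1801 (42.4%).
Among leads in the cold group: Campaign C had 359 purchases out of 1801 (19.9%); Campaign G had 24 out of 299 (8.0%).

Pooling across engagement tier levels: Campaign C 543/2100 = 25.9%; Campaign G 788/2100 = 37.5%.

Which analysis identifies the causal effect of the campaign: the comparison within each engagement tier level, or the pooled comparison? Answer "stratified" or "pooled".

pooled

Campaign C is higher inside every engagement tier stratum but Campaign G is higher in aggregate. Whether to stratify depends on how engagement tier relates to the campaign.
The distribution of engagement tier is itself part of what the campaign does — it is an intermediate outcome. Holding it fixed would remove that part of the effect; the total effect is the pooled difference.
Pooled: Campaign C 25.9% vs Campaign G 37.5%; Campaign G is higher overall.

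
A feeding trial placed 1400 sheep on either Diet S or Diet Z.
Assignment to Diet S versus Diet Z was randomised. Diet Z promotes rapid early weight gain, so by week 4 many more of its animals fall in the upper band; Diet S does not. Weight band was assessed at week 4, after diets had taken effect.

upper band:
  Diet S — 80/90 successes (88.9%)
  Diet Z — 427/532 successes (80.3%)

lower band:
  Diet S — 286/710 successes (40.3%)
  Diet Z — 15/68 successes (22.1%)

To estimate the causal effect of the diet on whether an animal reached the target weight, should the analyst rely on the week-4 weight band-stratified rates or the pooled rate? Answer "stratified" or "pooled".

pooled

Week-4 weight band is downstream of the diet. One should not condition on a consequence of treatment, so the overall rates are the right comparison.
Pooled: Diet S 45.8% vs Diet Z 73.7%; Diet Z is higher overall.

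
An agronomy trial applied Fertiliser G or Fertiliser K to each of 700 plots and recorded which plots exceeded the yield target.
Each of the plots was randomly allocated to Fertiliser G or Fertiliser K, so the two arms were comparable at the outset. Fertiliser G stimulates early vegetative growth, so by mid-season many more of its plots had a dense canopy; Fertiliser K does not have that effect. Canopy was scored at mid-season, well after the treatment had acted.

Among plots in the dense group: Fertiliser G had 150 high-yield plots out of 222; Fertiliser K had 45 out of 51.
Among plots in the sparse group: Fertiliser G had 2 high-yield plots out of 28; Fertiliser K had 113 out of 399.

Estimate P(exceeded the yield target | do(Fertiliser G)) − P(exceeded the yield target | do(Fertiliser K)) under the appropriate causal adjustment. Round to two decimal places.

The mid-season canopy-specific comparison favours Fertiliser K throughout, but the pooled figures favour Fertiliser G. The question is whether to condition on mid-season canopy.
Mid-season canopy lies on the pathway fertiliser → mid-season canopy → outcome, so adjusting for it blocks the indirect effect. For the total causal effect of fertiliser, use the unadjusted pooled rates.
The causal difference is the pooled difference: 0.608 − 0.351 = +0.257.

+0.26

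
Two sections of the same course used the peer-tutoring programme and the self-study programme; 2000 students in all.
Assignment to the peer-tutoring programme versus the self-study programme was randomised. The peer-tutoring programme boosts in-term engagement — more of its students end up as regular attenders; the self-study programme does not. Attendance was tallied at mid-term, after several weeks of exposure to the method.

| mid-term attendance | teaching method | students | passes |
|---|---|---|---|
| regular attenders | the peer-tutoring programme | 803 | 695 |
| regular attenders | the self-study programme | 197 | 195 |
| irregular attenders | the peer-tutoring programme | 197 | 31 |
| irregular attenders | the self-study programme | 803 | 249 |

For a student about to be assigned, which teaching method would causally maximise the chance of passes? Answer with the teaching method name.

The stratified and pooled comparisons disagree (the self-study programme wins within each mid-term attendance; the peer-tutoring programme wins overall), so the answer turns on the causal role of mid-term attendance.
Mid-term attendance lies on the pathway teaching method → mid-term attendance → outcome, so adjusting for it blocks the indirect effect. For the total causal effect of teaching method, use the unadjusted pooled rates.
Pooled: the peer-tutoring programme 72.6% vs the self-study programme 44.4%; the peer-tutoring programme is higher overall.

the peer-tutoring programme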